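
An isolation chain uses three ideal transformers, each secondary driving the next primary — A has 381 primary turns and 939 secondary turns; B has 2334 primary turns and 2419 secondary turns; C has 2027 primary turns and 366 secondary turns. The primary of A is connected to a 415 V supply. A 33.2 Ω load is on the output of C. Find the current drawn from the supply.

Secondary of A: V = 415.00 × 939/381 = 1022.8 V.
Secondary of B: V = 1022.8 × 2419/2334 = 1060.0 V.
Secondary of C: V = 1060.0 × 366/2027 = 191.40 V.
I_load = 191.40/33.2 = 5.7652 A, so P_out = 191.40 × 5.7652 = 1103.5 W.
All ideal ⇒ P_in = P_out, so I_supply = 1103.5/415 = 2.66 A.

I_supply ≈ 2.66 A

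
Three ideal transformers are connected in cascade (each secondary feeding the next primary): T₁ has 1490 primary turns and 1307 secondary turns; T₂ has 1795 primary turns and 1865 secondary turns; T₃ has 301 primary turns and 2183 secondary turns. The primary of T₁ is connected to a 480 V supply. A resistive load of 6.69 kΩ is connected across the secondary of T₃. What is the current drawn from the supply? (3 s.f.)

Secondary of T₁: V = 480.00 × 1307/1490 = 421.05 V.
Secondary of T₂: V = 421.05 × 1865/1795 = 437.47 V.
Secondary of T₃: V = 437.47 × 2183/301 = 3172.7 V.
I_load = 3172.7/6690 = 0.47425 A, so P_out = 3172.7 × 0.47425 = 1504.7 W.
All ideal ⇒ P_in = P_out, so I_supply = 1504.7/480 = 3.13 A.

I_supply ≈ 3.13 A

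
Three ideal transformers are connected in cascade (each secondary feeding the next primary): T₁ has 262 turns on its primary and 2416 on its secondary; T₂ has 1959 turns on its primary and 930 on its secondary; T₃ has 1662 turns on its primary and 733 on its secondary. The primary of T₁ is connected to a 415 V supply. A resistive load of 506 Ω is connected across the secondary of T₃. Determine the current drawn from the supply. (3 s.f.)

After T₁: V = 415.00 × 2416/262 = 3826.9 V.
After T₂: V = 3826.9 × 930/1959 = 1816.7 V.
After T₃: V = 1816.7 × 733/1662 = 801.24 V.
I_load = 801.24/506 = 1.5835 A, so P_out = 801.24 × 1.5835 = 1268.8 W.
All ideal ⇒ P_in = P_out, so I_supply = 1268.8/415 = 3.06 A.

I_supply ≈ 3.06 A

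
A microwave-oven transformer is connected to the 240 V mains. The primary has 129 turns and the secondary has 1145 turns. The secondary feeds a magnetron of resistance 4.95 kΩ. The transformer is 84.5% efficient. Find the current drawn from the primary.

V_s = 240 × 1145/129 = 2130.2 V.
I_s = V_s/R = 2130.2/4950 = 0.43035 A.
P_out = V_s I_s = 2130.2 × 0.43035 = 916.75 W.
P_in = P_out/η = 916.75/0.845 = 1084.9 W.
I_p = P_in/V_p = 1084.9/240 = 4.52 A.

I_p ≈ 4.52 A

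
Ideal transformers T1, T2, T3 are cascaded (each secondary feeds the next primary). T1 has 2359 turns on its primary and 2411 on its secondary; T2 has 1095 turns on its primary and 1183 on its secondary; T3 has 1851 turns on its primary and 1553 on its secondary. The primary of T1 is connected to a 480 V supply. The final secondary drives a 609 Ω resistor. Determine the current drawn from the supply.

I_supply ≈ 0.676 A

Secondary of T1: V = 480.00 × 2411/2359 = 490.58 V.
Secondary of T2: V = 490.58 × 1183/1095 = 530.01 V.
Secondary of T3: V = 530.01 × 1553/1851 = 444.68 V.
I_load = 444.68/609 = 0.73018 A, so P_out = 444.68 × 0.73018 = 324.69 W.
All ideal ⇒ P_in = P_out, so I_supply = 324.69/480 = 0.676 A.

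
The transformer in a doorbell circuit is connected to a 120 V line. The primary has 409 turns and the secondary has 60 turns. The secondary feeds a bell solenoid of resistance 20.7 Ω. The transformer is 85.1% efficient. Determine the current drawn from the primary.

I_p ≈ 0.147 A

V_s = 120 × 60/409 = 17.604 V.
I_s = V_s/R = 17.604/20.7 = 0.85043 A.
P_out = V_s I_s = 17.604 × 0.85043 = 14.971 W.
P_in = P_out/η = 14.971/0.851 = 17.592 W.
I_p = P_in/V_p = 17.592/120 = 0.147 A.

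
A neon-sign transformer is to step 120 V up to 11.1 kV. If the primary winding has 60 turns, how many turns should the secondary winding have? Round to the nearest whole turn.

N_s/N_p = V_s/V_p, so N_s = 60 × 11100/120 = 5550.0 ≈ 5550 turns.

N_s = 5550 turns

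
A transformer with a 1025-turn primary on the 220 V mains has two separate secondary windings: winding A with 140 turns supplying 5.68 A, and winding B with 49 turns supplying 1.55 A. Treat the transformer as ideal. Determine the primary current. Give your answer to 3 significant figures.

I_p ≈ 0.850 A

V_A = 220 × 140/1025 = 30.049 V; V_B = 220 × 49/1025 = 10.517 V.
P_out = V_A I_A + V_B I_B = 30.049×5.68 + 10.517×1.55 = 170.68 + 16.301 = 186.98 W.
Ideal ⇒ P_in = P_out, so I_p = P_out/V_p = 186.98/220 = 0.850 A.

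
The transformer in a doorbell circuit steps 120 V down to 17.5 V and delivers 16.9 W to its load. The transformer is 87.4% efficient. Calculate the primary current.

I_p ≈ 0.161 A

P_in = P_out/η = 16.9/0.874 = 19.336 W.
I_p = P_in/V_p = 19.336/120 = 0.161 A.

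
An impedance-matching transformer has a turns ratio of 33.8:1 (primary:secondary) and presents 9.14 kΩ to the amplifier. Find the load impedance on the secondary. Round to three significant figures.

Z_s ≈ 8.00 Ω

Z_s = Z_p/(N_p/N_s)² = 9140/33.8² = 8.00 Ω.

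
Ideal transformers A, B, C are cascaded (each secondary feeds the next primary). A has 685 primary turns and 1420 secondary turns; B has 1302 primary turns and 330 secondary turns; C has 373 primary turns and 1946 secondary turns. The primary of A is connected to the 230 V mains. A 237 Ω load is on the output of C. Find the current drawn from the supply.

Secondary of A: V = 230.00 × 1420/685 = 476.79 V.
Secondary of B: V = 476.79 × 330/1302 = 120.84 V.
Secondary of C: V = 120.84 × 1946/373 = 630.47 V.
I_load = 630.47/237 = 2.6602 A, so P_out = 630.47 × 2.6602 = 1677.2 W.
All ideal ⇒ P_in = P_out, so I_supply = 1677.2/230 = 7.29 A.

I_supply ≈ 7.29 A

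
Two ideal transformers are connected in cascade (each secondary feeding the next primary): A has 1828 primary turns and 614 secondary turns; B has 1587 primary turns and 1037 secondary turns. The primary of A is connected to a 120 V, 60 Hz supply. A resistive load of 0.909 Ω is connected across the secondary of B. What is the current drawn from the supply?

I_supply ≈ 6.36 A

Secondary of A: V = 120.00 × 614/1828 = 40.306 V.
Secondary of B: V = 40.306 × 1037/1587 = 26.338 V.
I_load = 26.338/0.909 = 28.974 A, so P_out = 26.338 × 28.974 = 763.11 W.
All ideal ⇒ P_in = P_out, so I_supply = 763.11/120 = 6.36 A.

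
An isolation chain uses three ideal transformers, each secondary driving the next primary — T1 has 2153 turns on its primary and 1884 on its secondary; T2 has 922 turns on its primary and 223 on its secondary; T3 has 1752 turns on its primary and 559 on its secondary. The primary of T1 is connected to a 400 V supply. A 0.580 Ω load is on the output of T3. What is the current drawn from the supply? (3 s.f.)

I_supply ≈ 3.14 A

Secondary of T1: V = 400.00 × 1884/2153 = 350.02 V.
Secondary of T2: V = 350.02 × 223/922 = 84.659 V.
Secondary of T3: V = 84.659 × 559/1752 = 27.011 V.
I_load = 27.011/0.580 = 46.572 A, so P_out = 27.011 × 46.572 = 1258.0 W.
All ideal ⇒ P_in = P_out, so I_supply = 1258.0/400 = 3.14 A.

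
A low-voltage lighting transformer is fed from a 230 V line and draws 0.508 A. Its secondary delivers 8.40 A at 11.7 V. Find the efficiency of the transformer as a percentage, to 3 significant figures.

P_in = 230 × 0.508 = 116.840 W.
P_out = 11.7 × 8.40 = 98.2800 W.
η = P_out/P_in = 98.2800/116.840 = 0.841.

η ≈ 84.1%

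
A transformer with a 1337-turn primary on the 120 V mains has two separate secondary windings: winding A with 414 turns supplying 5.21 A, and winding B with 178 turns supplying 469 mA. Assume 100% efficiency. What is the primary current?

I_p ≈ 1.68 A

V_A = 120 × 414/1337 = 37.158 V; V_B = 120 × 178/1337 = 15.976 V.
P_out = V_A I_A + V_B I_B = 37.158×5.21 + 15.976×0.469 = 193.59 + 7.4928 = 201.08 W.
Ideal ⇒ P_in = P_out, so I_p = P_out/V_p = 201.08/120 = 1.68 A.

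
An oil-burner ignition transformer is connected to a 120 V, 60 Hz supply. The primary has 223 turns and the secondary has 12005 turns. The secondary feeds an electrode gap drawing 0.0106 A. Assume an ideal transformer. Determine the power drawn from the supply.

I_p = I_s × N_s/N_p = 0.0106 × 12005/223 = 0.57064 A.
P = V_p I_p = 120 × 0.57064 = 68.5 W.

P ≈ 68.5 W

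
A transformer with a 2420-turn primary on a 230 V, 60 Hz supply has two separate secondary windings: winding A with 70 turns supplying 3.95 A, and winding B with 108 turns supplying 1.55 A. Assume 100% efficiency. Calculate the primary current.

I_p ≈ 0.183 A

V_A = 230 × 70/2420 = 6.6529 V; V_B = 230 × 108/2420 = 10.264 V.
P_out = V_A I_A + V_B I_B = 6.6529×3.95 + 10.264×1.55 = 26.279 + 15.910 = 42.189 W.
Ideal ⇒ P_in = P_out, so I_p = P_out/V_p = 42.189/230 = 0.183 A.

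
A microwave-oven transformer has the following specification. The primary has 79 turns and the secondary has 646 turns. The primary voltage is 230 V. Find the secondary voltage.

V_s/V_p = N_s/N_p, so V_s = 230 × 646/79 = 1880 V.

V_s ≈ 1880 V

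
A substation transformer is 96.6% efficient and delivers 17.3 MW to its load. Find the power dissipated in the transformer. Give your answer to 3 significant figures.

P_in = P_out/η = 1.73×10^7/0.966 = 1.79089×10^7 W.
P_loss = P_in − P_out = 1.79089×10^7 − 1.73×10^7 = 609000 W.

P_loss ≈ 609000 W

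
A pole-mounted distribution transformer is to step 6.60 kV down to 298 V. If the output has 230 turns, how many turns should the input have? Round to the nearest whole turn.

N_in/N_out = V_in/V_out, so N_in = 230 × 6600/298 = 5094.0 ≈ 5094 turns.

N_in = 5094 turns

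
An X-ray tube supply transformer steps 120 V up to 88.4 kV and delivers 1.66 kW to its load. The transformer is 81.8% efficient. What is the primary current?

I_p ≈ 16.9 A

P_in = P_out/η = 1660/0.818 = 2029.3 W.
I_p = P_in/V_p = 2029.3/120 = 16.9 A.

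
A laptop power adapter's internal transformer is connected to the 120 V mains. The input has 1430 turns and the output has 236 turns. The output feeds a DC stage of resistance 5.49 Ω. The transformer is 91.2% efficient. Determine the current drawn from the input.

I_in ≈ 0.653 A

V_out = 120 × 236/1430 = 19.804 V.
I_out = V_out/R = 19.804/5.49 = 3.6073 A.
P_out = V_out I_out = 19.804 × 3.6073 = 71.440 W.
P_in = P_out/η = 71.440/0.912 = 78.333 W.
I_in = P_in/V_in = 78.333/120 = 0.653 A.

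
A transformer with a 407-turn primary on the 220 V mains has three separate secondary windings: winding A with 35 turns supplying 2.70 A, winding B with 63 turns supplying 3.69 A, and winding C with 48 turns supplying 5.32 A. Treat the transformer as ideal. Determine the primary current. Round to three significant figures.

I_p ≈ 1.43 A

V_A = 220 × 35/407 = 18.919 V; V_B = 220 × 63/407 = 34.054 V; V_C = 220 × 48/407 = 25.946 V.
P_out = V_A I_A + V_B I_B + V_C I_C = 18.919×2.70 + 34.054×3.69 + 25.946×5.32 = 51.081 + 125.66 + 138.03 = 314.77 W.
Ideal ⇒ P_in = P_out, so I_p = P_out/V_p = 314.77/220 = 1.43 A.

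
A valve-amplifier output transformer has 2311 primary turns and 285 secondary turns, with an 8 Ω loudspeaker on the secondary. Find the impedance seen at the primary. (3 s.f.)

Z_p ≈ 526 Ω

Z_p = (N_p/N_s)² × Z_s = (2311/285)² × 8 = 526 Ω.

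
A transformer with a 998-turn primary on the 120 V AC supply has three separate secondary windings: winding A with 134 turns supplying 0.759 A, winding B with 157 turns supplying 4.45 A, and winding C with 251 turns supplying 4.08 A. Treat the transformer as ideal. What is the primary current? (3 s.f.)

I_p ≈ 1.83 A

V_A = 120 × 134/998 = 16.112 V; V_B = 120 × 157/998 = 18.878 V; V_C = 120 × 251/998 = 30.180 V.
P_out = V_A I_A + V_B I_B + V_C I_C = 16.112×0.759 + 18.878×4.45 + 30.180×4.08 = 12.229 + 84.006 + 123.14 = 219.37 W.
Ideal ⇒ P_in = P_out, so I_p = P_out/V_p = 219.37/120 = 1.83 A.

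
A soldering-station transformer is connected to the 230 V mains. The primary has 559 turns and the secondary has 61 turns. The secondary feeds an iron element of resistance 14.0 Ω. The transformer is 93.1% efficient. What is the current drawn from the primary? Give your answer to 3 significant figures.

V_s = 230 × 61/559 = 25.098 V.
I_s = V_s/R = 25.098/14.0 = 1.7927 A.
P_out = V_s I_s = 25.098 × 1.7927 = 44.995 W.
P_in = P_out/η = 44.995/0.931 = 48.330 W.
I_p = P_in/V_p = 48.330/230 = 0.210 A.

I_p ≈ 0.210 A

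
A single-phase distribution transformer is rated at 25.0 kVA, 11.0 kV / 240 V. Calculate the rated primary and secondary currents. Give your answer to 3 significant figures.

I_p ≈ 2.27 A, I_s ≈ 104 A

I_p = S/V_p = 25000/11000 = 2.27 A.
I_s = S/V_s = 25000/240 = 104 A.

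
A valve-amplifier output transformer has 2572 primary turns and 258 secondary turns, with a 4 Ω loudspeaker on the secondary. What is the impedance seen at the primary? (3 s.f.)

Z_p ≈ 398 Ω

Z_p = (N_p/N_s)² × Z_s = (2572/258)² × 4 = 398 Ω.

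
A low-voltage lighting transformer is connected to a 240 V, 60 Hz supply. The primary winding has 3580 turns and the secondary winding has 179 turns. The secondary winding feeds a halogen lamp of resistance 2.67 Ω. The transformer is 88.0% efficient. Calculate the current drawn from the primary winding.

I_p ≈ 0.255 A

V_s = 240 × 179/3580 = 12.000 V.
I_s = V_s/R = 12.000/2.67 = 4.4944 A.
P_out = V_s I_s = 12.000 × 4.4944 = 53.933 W.
P_in = P_out/η = 53.933/0.880 = 61.287 W.
I_p = P_in/V_p = 61.287/240 = 0.255 A.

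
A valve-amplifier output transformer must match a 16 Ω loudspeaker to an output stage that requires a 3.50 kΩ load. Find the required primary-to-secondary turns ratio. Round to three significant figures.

Z_p/Z_s = (N_p/N_s)², so N_p/N_s = √(3500/16) = √219 = 14.8.

N_p/N_s ≈ 14.8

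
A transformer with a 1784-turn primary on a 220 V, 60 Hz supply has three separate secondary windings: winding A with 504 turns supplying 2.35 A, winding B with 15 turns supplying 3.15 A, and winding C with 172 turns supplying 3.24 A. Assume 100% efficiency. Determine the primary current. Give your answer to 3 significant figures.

V_A = 220 × 504/1784 = 62.152 V; V_B = 220 × 15/1784 = 1.8498 V; V_C = 220 × 172/1784 = 21.211 V.
P_out = V_A I_A + V_B I_B + V_C I_C = 62.152×2.35 + 1.8498×3.15 + 21.211×3.24 = 146.06 + 5.8268 + 68.723 = 220.61 W.
Ideal ⇒ P_in = P_out, so I_p = P_out/V_p = 220.61/220 = 1.00 A.

I_p ≈ 1.00 A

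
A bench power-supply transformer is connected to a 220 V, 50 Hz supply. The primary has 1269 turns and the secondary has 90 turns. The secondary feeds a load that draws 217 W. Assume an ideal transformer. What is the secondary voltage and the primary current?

V_s = V_p × N_s/N_p = 220 × 90/1269 = 15.603 V.
I_s = P/V_s = 217/15.603 = 13.908 A.
I_p = I_s × N_s/N_p = 13.908 × 90/1269 = 0.986 A.

V_s ≈ 15.6 V, I_p ≈ 0.986 A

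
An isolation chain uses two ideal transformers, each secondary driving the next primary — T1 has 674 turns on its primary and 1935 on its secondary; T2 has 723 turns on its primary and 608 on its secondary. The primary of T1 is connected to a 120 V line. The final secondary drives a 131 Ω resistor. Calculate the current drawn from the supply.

After T1: V = 120.00 × 1935/674 = 344.51 V.
After T2: V = 344.51 × 608/723 = 289.71 V.
I_load = 289.71/131 = 2.2115 A, so P_out = 289.71 × 2.2115 = 640.71 W.
All ideal ⇒ P_in = P_out, so I_supply = 640.71/120 = 5.34 A.

I_supply ≈ 5.34 A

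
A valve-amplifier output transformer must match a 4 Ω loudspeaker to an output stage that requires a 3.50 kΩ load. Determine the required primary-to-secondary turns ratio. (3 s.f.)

N_p/N_s ≈ 29.6

Z_p/Z_s = (N_p/N_s)², so N_p/N_s = √(3500/4) = √875 = 29.6.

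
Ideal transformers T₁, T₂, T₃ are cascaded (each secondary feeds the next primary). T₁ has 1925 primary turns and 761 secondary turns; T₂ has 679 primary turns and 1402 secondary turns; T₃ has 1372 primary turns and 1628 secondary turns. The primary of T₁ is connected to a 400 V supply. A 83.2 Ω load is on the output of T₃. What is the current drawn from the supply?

Secondary of T₁: V = 400.00 × 761/1925 = 158.13 V.
Secondary of T₂: V = 158.13 × 1402/679 = 326.51 V.
Secondary of T₃: V = 326.51 × 1628/1372 = 387.43 V.
I_load = 387.43/83.2 = 4.6566 A, so P_out = 387.43 × 4.6566 = 1804.1 W.
All ideal ⇒ P_in = P_out, so I_supply = 1804.1/400 = 4.51 A.

I_supply ≈ 4.51 A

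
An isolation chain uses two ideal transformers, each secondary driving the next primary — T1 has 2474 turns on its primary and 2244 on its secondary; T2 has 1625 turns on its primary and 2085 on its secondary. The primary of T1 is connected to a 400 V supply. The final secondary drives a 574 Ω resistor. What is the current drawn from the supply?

Secondary of T1: V = 400.00 × 2244/2474 = 362.81 V.
Secondary of T2: V = 362.81 × 2085/1625 = 465.52 V.
I_load = 465.52/574 = 0.81101 A, so P_out = 465.52 × 0.81101 = 377.54 W.
All ideal ⇒ P_in = P_out, so I_supply = 377.54/400 = 0.944 A.

I_supply ≈ 0.944 A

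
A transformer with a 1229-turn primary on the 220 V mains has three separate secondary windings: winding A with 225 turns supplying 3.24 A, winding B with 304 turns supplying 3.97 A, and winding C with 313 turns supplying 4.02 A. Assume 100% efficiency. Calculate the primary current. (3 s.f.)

V_A = 220 × 225/1229 = 40.277 V; V_B = 220 × 304/1229 = 54.418 V; V_C = 220 × 313/1229 = 56.029 V.
P_out = V_A I_A + V_B I_B + V_C I_C = 40.277×3.24 + 54.418×3.97 + 56.029×4.02 = 130.50 + 216.04 + 225.24 = 571.77 W.
Ideal ⇒ P_in = P_out, so I_p = P_out/V_p = 571.77/220 = 2.60 A.

I_p ≈ 2.60 A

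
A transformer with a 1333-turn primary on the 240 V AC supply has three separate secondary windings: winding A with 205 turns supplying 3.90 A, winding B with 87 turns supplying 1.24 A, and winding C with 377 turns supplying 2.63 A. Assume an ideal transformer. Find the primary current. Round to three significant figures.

I_p ≈ 1.42 A

V_A = 240 × 205/1333 = 36.909 V; V_B = 240 × 87/1333 = 15.664 V; V_C = 240 × 377/1333 = 67.877 V.
P_out = V_A I_A + V_B I_B + V_C I_C = 36.909×3.90 + 15.664×1.24 + 67.877×2.63 = 143.95 + 19.423 + 178.52 = 341.89 W.
Ideal ⇒ P_in = P_out, so I_p = P_out/V_p = 341.89/240 = 1.42 A.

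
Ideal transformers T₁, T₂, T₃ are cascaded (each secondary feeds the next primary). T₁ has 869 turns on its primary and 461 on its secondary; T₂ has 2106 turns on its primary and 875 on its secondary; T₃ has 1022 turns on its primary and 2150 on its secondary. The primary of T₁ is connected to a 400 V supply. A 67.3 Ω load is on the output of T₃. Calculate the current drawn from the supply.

I_supply ≈ 1.28 A

Secondary of T₁: V = 400.00 × 461/869 = 212.20 V.
Secondary of T₂: V = 212.20 × 875/2106 = 88.164 V.
Secondary of T₃: V = 88.164 × 2150/1022 = 185.47 V.
I_load = 185.47/67.3 = 2.7559 A, so P_out = 185.47 × 2.7559 = 511.14 W.
All ideal ⇒ P_in = P_out, so I_supply = 511.14/400 = 1.28 A.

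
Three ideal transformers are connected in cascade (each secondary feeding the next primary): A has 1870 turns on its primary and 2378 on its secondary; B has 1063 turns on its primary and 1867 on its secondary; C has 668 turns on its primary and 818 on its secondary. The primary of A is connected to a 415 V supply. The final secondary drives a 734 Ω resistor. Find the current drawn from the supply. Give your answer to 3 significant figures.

I_supply ≈ 4.23 A

After A: V = 415.00 × 2378/1870 = 527.74 V.
After B: V = 527.74 × 1867/1063 = 926.89 V.
After C: V = 926.89 × 818/668 = 1135.0 V.
I_load = 1135.0/734 = 1.5464 A, so P_out = 1135.0 × 1.5464 = 1755.2 W.
All ideal ⇒ P_in = P_out, so I_supply = 1755.2/415 = 4.23 A.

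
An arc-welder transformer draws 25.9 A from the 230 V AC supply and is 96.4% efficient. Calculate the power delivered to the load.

P_in = V_p I_p = 230 × 25.9 = 5957.0 W.
P_out = η P_in = 0.964 × 5957.0 = 5740 W.

P_out ≈ 5740 W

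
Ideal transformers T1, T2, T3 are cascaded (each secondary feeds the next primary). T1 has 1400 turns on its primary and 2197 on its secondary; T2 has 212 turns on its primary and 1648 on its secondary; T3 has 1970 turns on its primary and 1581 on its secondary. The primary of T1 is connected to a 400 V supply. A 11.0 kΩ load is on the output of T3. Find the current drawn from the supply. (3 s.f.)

Secondary of T1: V = 400.00 × 2197/1400 = 627.71 V.
Secondary of T2: V = 627.71 × 1648/212 = 4879.6 V.
Secondary of T3: V = 4879.6 × 1581/1970 = 3916.1 V.
I_load = 3916.1/11000 = 0.35601 A, so P_out = 3916.1 × 0.35601 = 1394.1 W.
All ideal ⇒ P_in = P_out, so I_supply = 1394.1/400 = 3.49 A.

I_supply ≈ 3.49 A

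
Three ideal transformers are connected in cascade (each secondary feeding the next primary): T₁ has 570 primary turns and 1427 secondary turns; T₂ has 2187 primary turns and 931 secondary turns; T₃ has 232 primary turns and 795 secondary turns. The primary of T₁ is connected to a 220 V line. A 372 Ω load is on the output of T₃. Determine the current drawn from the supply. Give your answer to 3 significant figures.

I_supply ≈ 7.89 A

After T₁: V = 220.00 × 1427/570 = 550.77 V.
After T₂: V = 550.77 × 931/2187 = 234.46 V.
After T₃: V = 234.46 × 795/232 = 803.44 V.
I_load = 803.44/372 = 2.1598 A, so P_out = 803.44 × 2.1598 = 1735.2 W.
All ideal ⇒ P_in = P_out, so I_supply = 1735.2/220 = 7.89 A.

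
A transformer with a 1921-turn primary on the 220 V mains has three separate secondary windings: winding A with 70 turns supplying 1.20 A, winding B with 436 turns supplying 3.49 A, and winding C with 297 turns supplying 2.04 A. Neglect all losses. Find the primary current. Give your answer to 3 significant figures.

V_A = 220 × 70/1921 = 8.0167 V; V_B = 220 × 436/1921 = 49.932 V; V_C = 220 × 297/1921 = 34.014 V.
P_out = V_A I_A + V_B I_B + V_C I_C = 8.0167×1.20 + 49.932×3.49 + 34.014×2.04 = 9.6200 + 174.26 + 69.388 = 253.27 W.
Ideal ⇒ P_in = P_out, so I_p = P_out/V_p = 253.27/220 = 1.15 A.

I_p ≈ 1.15 A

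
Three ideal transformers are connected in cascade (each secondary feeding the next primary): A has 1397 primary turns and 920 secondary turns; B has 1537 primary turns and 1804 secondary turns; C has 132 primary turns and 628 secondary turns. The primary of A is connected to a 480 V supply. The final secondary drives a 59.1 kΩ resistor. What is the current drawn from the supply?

Secondary of A: V = 480.00 × 920/1397 = 316.11 V.
Secondary of B: V = 316.11 × 1804/1537 = 371.02 V.
Secondary of C: V = 371.02 × 628/132 = 1765.1 V.
I_load = 1765.1/59100 = 0.029867 A, so P_out = 1765.1 × 0.029867 = 52.720 W.
All ideal ⇒ P_in = P_out, so I_supply = 52.720/480 = 0.110 A.

I_supply ≈ 0.110 A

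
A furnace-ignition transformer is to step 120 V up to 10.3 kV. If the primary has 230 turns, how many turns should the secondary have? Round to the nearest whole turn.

N_s/N_p = V_s/V_p, so N_s = 230 × 10300/120 = 19741.7 ≈ 19742 turns.

N_s = 19742 turns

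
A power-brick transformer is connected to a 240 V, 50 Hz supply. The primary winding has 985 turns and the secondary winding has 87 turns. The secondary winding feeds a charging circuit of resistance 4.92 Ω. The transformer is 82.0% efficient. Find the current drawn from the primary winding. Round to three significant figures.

V_s = 240 × 87/985 = 21.198 V.
I_s = V_s/R = 21.198/4.92 = 4.3085 A.
P_out = V_s I_s = 21.198 × 4.3085 = 91.332 W.
P_in = P_out/η = 91.332/0.820 = 111.38 W.
I_p = P_in/V_p = 111.38/240 = 0.464 A.

I_p ≈ 0.464 A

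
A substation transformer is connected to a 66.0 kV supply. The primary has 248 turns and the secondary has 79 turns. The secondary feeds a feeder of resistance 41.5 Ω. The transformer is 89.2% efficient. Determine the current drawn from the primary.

V_s = 66000 × 79/248 = 21024 V.
I_s = V_s/R = 21024/41.5 = 506.61 A.
P_out = V_s I_s = 21024 × 506.61 = 1.0651×10^7 W.
P_in = P_out/η = 1.0651×10^7/0.892 = 1.1941×10^7 W.
I_p = P_in/V_p = 1.1941×10^7/66000 = 181 A.

I_p ≈ 181 A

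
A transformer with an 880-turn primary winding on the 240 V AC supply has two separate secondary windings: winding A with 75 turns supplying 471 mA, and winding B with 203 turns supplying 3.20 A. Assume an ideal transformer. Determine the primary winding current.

V_A = 240 × 75/880 = 20.455 V; V_B = 240 × 203/880 = 55.364 V.
P_out = V_A I_A + V_B I_B = 20.455×0.471 + 55.364×3.20 = 9.6341 + 177.16 = 186.80 W.
Ideal ⇒ P_in = P_out, so I_p = P_out/V_p = 186.80/240 = 0.778 A.

I_p ≈ 0.778 A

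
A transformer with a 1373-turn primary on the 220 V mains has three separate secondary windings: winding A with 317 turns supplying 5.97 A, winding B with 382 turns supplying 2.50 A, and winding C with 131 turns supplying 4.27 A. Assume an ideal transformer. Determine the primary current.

I_p ≈ 2.48 A

V_A = 220 × 317/1373 = 50.794 V; V_B = 220 × 382/1373 = 61.209 V; V_C = 220 × 131/1373 = 20.991 V.
P_out = V_A I_A + V_B I_B + V_C I_C = 50.794×5.97 + 61.209×2.50 + 20.991×4.27 = 303.24 + 153.02 + 89.630 = 545.89 W.
Ideal ⇒ P_in = P_out, so I_p = P_out/V_p = 545.89/220 = 2.48 A.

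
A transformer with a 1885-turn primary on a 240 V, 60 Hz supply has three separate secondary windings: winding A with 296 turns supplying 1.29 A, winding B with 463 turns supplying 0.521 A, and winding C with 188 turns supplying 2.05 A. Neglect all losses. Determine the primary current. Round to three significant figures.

I_p ≈ 0.535 A

V_A = 240 × 296/1885 = 37.687 V; V_B = 240 × 463/1885 = 58.950 V; V_C = 240 × 188/1885 = 23.936 V.
P_out = V_A I_A + V_B I_B + V_C I_C = 37.687×1.29 + 58.950×0.521 + 23.936×2.05 = 48.616 + 30.713 + 49.069 = 128.40 W.
Ideal ⇒ P_in = P_out, so I_p = P_out/V_p = 128.40/240 = 0.535 A.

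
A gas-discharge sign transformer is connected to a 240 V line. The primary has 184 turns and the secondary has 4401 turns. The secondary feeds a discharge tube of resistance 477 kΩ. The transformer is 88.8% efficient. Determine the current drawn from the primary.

V_s = 240 × 4401/184 = 5740.4 V.
I_s = V_s/R = 5740.4/477000 = 0.012034 A.
P_out = V_s I_s = 5740.4 × 0.012034 = 69.083 W.
P_in = P_out/η = 69.083/0.888 = 77.796 W.
I_p = P_in/V_p = 77.796/240 = 0.324 A.

I_p ≈ 0.324 A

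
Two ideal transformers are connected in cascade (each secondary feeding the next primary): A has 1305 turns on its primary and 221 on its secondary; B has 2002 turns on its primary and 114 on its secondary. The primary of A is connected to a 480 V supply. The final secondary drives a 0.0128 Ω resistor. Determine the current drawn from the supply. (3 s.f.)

I_supply ≈ 3.49 A

Secondary of A: V = 480.00 × 221/1305 = 81.287 V.
Secondary of B: V = 81.287 × 114/2002 = 4.6288 V.
I_load = 4.6288/0.0128 = 361.62 A, so P_out = 4.6288 × 361.62 = 1673.9 W.
All ideal ⇒ P_in = P_out, so I_supply = 1673.9/480 = 3.49 A.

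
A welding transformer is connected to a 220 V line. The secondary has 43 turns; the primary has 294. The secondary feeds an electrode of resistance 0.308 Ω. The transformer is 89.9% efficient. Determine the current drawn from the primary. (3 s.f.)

I_p ≈ 17.0 A

V_s = 220 × 43/294 = 32.177 V.
I_s = V_s/R = 32.177/0.308 = 104.47 A.
P_out = V_s I_s = 32.177 × 104.47 = 3361.5 W.
P_in = P_out/η = 3361.5/0.899 = 3739.2 W.
I_p = P_in/V_p = 3739.2/220 = 17.0 A.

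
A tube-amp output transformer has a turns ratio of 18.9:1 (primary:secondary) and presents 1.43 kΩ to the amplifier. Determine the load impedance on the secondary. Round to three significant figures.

Z_s = Z_p/(N_p/N_s)² = 1430/18.9² = 4.00 Ω.

Z_s ≈ 4.00 Ω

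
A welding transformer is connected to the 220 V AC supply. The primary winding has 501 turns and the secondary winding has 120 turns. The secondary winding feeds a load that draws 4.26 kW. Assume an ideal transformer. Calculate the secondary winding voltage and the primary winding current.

V_s ≈ 52.7 V, I_p ≈ 19.4 A

V_s = V_p × N_s/N_p = 220 × 120/501 = 52.695 V.
I_s = P/V_s = 4260/52.695 = 80.843 A.
I_p = I_s × N_s/N_p = 80.843 × 120/501 = 19.4 A.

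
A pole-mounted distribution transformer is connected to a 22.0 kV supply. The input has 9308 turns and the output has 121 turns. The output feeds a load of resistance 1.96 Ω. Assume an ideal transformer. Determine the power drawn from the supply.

V_out = V_in × N_out/N_in = 22000 × 121/9308 = 285.99 V.
I_out = V_out/R = 285.99/1.96 = 145.91 A.
I_in = I_out × N_out/N_in = 145.91 × 121/9308 = 1.8968 A.
P = V_in I_in = 22000 × 1.8968 = 41700 W.

P ≈ 41700 W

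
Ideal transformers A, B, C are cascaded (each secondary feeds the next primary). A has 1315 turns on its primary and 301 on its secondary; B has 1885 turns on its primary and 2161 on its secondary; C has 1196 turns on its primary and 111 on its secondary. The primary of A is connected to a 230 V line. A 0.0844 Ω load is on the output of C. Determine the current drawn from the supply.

I_supply ≈ 1.62 A

Secondary of A: V = 230.00 × 301/1315 = 52.646 V.
Secondary of B: V = 52.646 × 2161/1885 = 60.355 V.
Secondary of C: V = 60.355 × 111/1196 = 5.6015 V.
I_load = 5.6015/0.0844 = 66.368 A, so P_out = 5.6015 × 66.368 = 371.76 W.
All ideal ⇒ P_in = P_out, so I_supply = 371.76/230 = 1.62 A.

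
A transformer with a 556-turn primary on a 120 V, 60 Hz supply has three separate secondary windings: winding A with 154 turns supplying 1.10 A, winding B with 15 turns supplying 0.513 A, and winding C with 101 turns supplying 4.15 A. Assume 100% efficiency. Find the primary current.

I_p ≈ 1.07 A

V_A = 120 × 154/556 = 33.237 V; V_B = 120 × 15/556 = 3.2374 V; V_C = 120 × 101/556 = 21.799 V.
P_out = V_A I_A + V_B I_B + V_C I_C = 33.237×1.10 + 3.2374×0.513 + 21.799×4.15 = 36.561 + 1.6608 + 90.464 = 128.69 W.
Ideal ⇒ P_in = P_out, so I_p = P_out/V_p = 128.69/120 = 1.07 A.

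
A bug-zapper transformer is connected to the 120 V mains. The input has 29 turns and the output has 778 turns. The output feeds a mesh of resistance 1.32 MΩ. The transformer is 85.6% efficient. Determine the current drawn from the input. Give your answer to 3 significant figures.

V_out = 120 × 778/29 = 3219.3 V.
I_out = V_out/R = 3219.3/(1.32×10^6) = 0.0024389 A.
P_out = V_out I_out = 3219.3 × 0.0024389 = 7.8515 W.
P_in = P_out/η = 7.8515/0.856 = 9.1723 W.
I_in = P_in/V_in = 9.1723/120 = 0.0764 A.

I_in ≈ 0.0764 A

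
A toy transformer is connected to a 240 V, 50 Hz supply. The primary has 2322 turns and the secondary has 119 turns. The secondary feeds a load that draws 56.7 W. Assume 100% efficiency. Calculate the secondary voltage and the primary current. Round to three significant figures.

V_s = V_p × N_s/N_p = 240 × 119/2322 = 12.300 V.
I_s = P/V_s = 56.7/12.300 = 4.6099 A.
I_p = I_s × N_s/N_p = 4.6099 × 119/2322 = 0.236 A.

V_s ≈ 12.3 V, I_p ≈ 0.236 A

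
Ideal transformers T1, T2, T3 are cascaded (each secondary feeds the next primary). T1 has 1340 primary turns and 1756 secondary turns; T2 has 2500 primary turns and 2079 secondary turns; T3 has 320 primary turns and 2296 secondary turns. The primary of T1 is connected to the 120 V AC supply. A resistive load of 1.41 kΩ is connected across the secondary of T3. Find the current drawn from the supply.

Secondary of T1: V = 120.00 × 1756/1340 = 157.25 V.
Secondary of T2: V = 157.25 × 2079/2500 = 130.77 V.
Secondary of T3: V = 130.77 × 2296/320 = 938.29 V.
I_load = 938.29/1410 = 0.66545 A, so P_out = 938.29 × 0.66545 = 624.39 W.
All ideal ⇒ P_in = P_out, so I_supply = 624.39/120 = 5.20 A.

I_supply ≈ 5.20 A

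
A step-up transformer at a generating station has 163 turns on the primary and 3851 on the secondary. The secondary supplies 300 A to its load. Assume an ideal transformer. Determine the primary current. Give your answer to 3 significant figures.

For an ideal transformer I_p/I_s = N_s/N_p, so I_p = 300 × 3851/163 = 7090 A.

I_p ≈ 7090 A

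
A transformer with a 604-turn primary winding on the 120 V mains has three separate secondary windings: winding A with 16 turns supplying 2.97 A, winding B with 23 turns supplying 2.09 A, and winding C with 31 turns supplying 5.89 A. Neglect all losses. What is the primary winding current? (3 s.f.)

V_A = 120 × 16/604 = 3.1788 V; V_B = 120 × 23/604 = 4.5695 V; V_C = 120 × 31/604 = 6.1589 V.
P_out = V_A I_A + V_B I_B + V_C I_C = 3.1788×2.97 + 4.5695×2.09 + 6.1589×5.89 = 9.4411 + 9.5503 + 36.276 = 55.268 W.
Ideal ⇒ P_in = P_out, so I_p = P_out/V_p = 55.268/120 = 0.461 A.

I_p ≈ 0.461 A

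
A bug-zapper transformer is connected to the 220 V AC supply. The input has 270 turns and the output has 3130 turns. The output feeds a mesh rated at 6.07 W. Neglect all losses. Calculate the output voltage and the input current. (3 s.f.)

V_out = V_in × N_out/N_in = 220 × 3130/270 = 2550.4 V.
I_out = P/V_out = 6.07/2550.4 = 0.0023800 A.
I_in = I_out × N_out/N_in = 0.0023800 × 3130/270 = 0.0276 A.

V_out ≈ 2550 V, I_in ≈ 0.0276 A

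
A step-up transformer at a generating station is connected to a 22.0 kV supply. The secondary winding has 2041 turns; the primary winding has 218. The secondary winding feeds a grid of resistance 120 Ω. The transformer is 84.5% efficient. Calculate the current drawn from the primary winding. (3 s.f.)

I_p ≈ 19000 A

V_s = 22000 × 2041/218 = 205970 V.
I_s = V_s/R = 205970/120 = 1716.4 A.
P_out = V_s I_s = 205970 × 1716.4 = 3.5354×10^8 W.
P_in = P_out/η = 3.5354×10^8/0.845 = 4.1839×10^8 W.
I_p = P_in/V_p = 4.1839×10^8/22000 = 19000 A.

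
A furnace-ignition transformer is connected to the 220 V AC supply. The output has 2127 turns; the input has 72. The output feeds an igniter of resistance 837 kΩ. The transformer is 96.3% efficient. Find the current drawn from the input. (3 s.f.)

V_out = 220 × 2127/72 = 6499.2 V.
I_out = V_out/R = 6499.2/837000 = 0.0077648 A.
P_out = V_out I_out = 6499.2 × 0.0077648 = 50.465 W.
P_in = P_out/η = 50.465/0.963 = 52.404 W.
I_in = P_in/V_in = 52.404/220 = 0.238 A.

I_in ≈ 0.238 A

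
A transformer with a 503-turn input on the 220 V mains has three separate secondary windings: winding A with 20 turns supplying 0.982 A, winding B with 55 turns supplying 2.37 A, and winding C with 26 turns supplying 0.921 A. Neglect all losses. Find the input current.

V_A = 220 × 20/503 = 8.7475 V; V_B = 220 × 55/503 = 24.056 V; V_C = 220 × 26/503 = 11.372 V.
P_out = V_A I_A + V_B I_B + V_C I_C = 8.7475×0.982 + 24.056×2.37 + 11.372×0.921 = 8.5901 + 57.012 + 10.473 = 76.075 W.
Ideal ⇒ P_in = P_out, so I_in = P_out/V_in = 76.075/220 = 0.346 A.

I_in ≈ 0.346 A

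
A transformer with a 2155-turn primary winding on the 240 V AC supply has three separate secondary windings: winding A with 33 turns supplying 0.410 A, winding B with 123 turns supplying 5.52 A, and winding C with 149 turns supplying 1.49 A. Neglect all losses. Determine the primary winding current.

V_A = 240 × 33/2155 = 3.6752 V; V_B = 240 × 123/2155 = 13.698 V; V_C = 240 × 149/2155 = 16.594 V.
P_out = V_A I_A + V_B I_B + V_C I_C = 3.6752×0.410 + 13.698×5.52 + 16.594×1.49 = 1.5068 + 75.615 + 24.725 = 101.85 W.
Ideal ⇒ P_in = P_out, so I_p = P_out/V_p = 101.85/240 = 0.424 A.

I_p ≈ 0.424 A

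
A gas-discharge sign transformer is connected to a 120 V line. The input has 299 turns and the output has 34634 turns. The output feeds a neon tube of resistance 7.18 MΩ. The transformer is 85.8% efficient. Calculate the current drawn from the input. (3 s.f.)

I_in ≈ 0.261 A

V_out = 120 × 34634/299 = 13900 V.
I_out = V_out/R = 13900/(7.18×10^6) = 0.0019359 A.
P_out = V_out I_out = 13900 × 0.0019359 = 26.909 W.
P_in = P_out/η = 26.909/0.858 = 31.363 W.
I_in = P_in/V_in = 31.363/120 = 0.261 A.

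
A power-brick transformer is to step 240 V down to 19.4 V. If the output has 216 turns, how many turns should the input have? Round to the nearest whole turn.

N_in/N_out = V_in/V_out, so N_in = 216 × 240/19.4 = 2672.2 ≈ 2672 turns.

N_in = 2672 turns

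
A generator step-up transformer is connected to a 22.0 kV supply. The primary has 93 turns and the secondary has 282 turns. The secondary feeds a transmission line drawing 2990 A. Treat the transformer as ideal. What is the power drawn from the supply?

I_p = I_s × N_s/N_p = 2990 × 282/93 = 9066.5 A.
P = V_p I_p = 22000 × 9066.5 = 1.99×10^8 W.

P ≈ 1.99×10^8 W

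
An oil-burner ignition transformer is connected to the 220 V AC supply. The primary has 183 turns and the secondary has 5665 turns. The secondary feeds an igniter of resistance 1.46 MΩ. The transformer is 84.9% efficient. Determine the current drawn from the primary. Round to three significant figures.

I_p ≈ 0.170 A

V_s = 220 × 5665/183 = 6810.4 V.
I_s = V_s/R = 6810.4/(1.46×10^6) = 0.0046646 A.
P_out = V_s I_s = 6810.4 × 0.0046646 = 31.768 W.
P_in = P_out/η = 31.768/0.849 = 37.418 W.
I_p = P_in/V_p = 37.418/220 = 0.170 A.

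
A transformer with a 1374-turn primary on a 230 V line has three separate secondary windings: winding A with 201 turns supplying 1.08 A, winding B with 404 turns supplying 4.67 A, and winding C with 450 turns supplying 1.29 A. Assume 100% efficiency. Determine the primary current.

I_p ≈ 1.95 A

V_A = 230 × 201/1374 = 33.646 V; V_B = 230 × 404/1374 = 67.627 V; V_C = 230 × 450/1374 = 75.328 V.
P_out = V_A I_A + V_B I_B + V_C I_C = 33.646×1.08 + 67.627×4.67 + 75.328×1.29 = 36.338 + 315.82 + 97.172 = 449.33 W.
Ideal ⇒ P_in = P_out, so I_p = P_out/V_p = 449.33/230 = 1.95 A.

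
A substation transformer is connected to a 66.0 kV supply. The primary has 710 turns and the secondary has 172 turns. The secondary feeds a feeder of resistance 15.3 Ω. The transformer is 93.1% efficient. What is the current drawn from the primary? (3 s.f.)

V_s = 66000 × 172/710 = 15989 V.
I_s = V_s/R = 15989/15.3 = 1045.0 A.
P_out = V_s I_s = 15989 × 1045.0 = 1.6708×10^7 W.
P_in = P_out/η = 1.6708×10^7/0.931 = 1.7947×10^7 W.
I_p = P_in/V_p = 1.7947×10^7/66000 = 272 A.

I_p ≈ 272 A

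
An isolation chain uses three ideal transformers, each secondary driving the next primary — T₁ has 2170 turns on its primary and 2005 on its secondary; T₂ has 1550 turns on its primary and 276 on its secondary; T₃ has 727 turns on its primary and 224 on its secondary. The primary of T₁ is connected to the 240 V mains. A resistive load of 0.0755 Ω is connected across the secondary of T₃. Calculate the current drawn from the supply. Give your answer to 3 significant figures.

After T₁: V = 240.00 × 2005/2170 = 221.75 V.
After T₂: V = 221.75 × 276/1550 = 39.486 V.
After T₃: V = 39.486 × 224/727 = 12.166 V.
I_load = 12.166/0.0755 = 161.14 A, so P_out = 12.166 × 161.14 = 1960.5 W.
All ideal ⇒ P_in = P_out, so I_supply = 1960.5/240 = 8.17 A.

I_supply ≈ 8.17 A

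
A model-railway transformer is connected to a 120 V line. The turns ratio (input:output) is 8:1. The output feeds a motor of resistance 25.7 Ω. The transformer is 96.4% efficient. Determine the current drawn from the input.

I_in ≈ 0.0757 A

V_out = 120 × 1/8 = 15.000 V.
I_out = V_out/R = 15.000/25.7 = 0.58366 A.
P_out = V_out I_out = 15.000 × 0.58366 = 8.7549 W.
P_in = P_out/η = 8.7549/0.964 = 9.0818 W.
I_in = P_in/V_in = 9.0818/120 = 0.0757 A.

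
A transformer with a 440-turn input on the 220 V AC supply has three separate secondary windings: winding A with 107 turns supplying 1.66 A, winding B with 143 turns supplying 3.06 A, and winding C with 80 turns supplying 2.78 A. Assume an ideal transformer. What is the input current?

I_in ≈ 1.90 A

V_A = 220 × 107/440 = 53.500 V; V_B = 220 × 143/440 = 71.500 V; V_C = 220 × 80/440 = 40.000 V.
P_out = V_A I_A + V_B I_B + V_C I_C = 53.500×1.66 + 71.500×3.06 + 40.000×2.78 = 88.810 + 218.79 + 111.20 = 418.80 W.
Ideal ⇒ P_in = P_out, so I_in = P_out/V_in = 418.80/220 = 1.90 A.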